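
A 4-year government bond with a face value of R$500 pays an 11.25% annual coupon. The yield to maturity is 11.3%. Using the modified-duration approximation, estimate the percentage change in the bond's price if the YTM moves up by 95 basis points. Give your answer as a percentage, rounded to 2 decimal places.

Periodic yield y = 0.113. Modified duration first:
  t   CF        PV=CF/(1+0.113)^t    t·PV
  1        56.25        50.5391        50.5391
  2        56.25        45.4080        90.8160
  3        56.25        40.7978       122.3935
  4       556.25       362.4844     1,449.9378
  Σ                    499.2293     1,713.6863
P = 499.2293; D_Mac = 3.43266 yrs; D_mod = 3.43266/(1+0.113) = 3.08415 yrs.
ΔP/P ≈ -D_mod · Δy = -3.08415 × (+0.0095) = -0.029299 = -2.9299%.

-2.93%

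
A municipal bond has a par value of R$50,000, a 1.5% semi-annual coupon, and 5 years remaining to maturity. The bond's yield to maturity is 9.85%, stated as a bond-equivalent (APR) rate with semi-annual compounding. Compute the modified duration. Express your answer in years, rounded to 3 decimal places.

Periodic yield y = 0.04925. First find Macaulay duration:
  t   CF        PV=CF/(1+0.04925)^t    t·PV
  1       375.00       357.3981       357.3981
  2       375.00       340.6225       681.2450
  3       375.00       324.6342       973.9027
  4       375.00       309.3965     1,237.5859
  5       375.00       294.8739     1,474.3697
  6       375.00       281.0331     1,686.1983
  7       375.00       267.8418     1,874.8929
  8       375.00       255.2698     2,042.1584
  9       375.00       243.2879     2,189.5909
  10   50,375.00    31,147.6496   311,476.4959
  Σ                 33,822.0074   323,993.8379
P = 33,822.0074; Macaulay duration = 323,993.8379 / 33,822.0074 = 9.57938 half-year periods = 4.78969 years.
Modified duration = D_Mac / (1 + y) = 4.78969 / 1.04925 = 4.56487 years.

4.565 years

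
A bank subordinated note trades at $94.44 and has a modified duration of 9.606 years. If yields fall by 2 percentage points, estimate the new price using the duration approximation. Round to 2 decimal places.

Duration approximation: ΔP/P ≈ -D_mod · Δy = -9.606 × (-0.02) = +0.192120.
New price ≈ 94.44 × (1 + 0.192120) = 112.5838128.

$112.58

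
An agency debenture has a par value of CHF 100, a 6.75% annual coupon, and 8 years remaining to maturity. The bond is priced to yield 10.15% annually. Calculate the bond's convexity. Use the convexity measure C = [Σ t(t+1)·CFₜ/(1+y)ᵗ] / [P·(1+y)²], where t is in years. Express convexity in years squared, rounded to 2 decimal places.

42.44

With y = 0.1015:
  t   CF        PV=CF/(1+0.1015)^t    t·PV        t(t+1)·PV
  1         6.75         6.1280         6.1280          12.2560
  2         6.75         5.5633        11.1267          33.3800
  3         6.75         5.0507        15.1521          60.6082
  4         6.75         4.5853        18.3411          91.7056
  5         6.75         4.1628        20.8138         124.8828
  6         6.75         3.7792        22.6750         158.7253
  7         6.75         3.4309        24.0165         192.1323
  8       106.75        49.2597       394.0777       3,546.6993
  Σ                     81.9599       512.3309       4,220.3894
P = 81.9599.
Convexity = Σ t(t+1)·PV / [P·(1+y)²] = 4,220.3894 / (81.9599 × 1.213302) = 42.44067.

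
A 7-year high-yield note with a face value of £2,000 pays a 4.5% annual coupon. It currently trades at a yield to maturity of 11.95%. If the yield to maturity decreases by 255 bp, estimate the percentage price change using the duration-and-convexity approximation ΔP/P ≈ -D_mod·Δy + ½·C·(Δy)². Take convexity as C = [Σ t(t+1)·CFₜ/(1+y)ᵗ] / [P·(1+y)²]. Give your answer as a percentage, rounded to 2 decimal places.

With y = 0.1195:
  t   CF        PV=CF/(1+0.1195)^t    t·PV        t(t+1)·PV
  1        90.00        80.3930        80.3930         160.7861
  2        90.00        71.8116       143.6231         430.8693
  3        90.00        64.1461       192.4383         769.7531
  4        90.00        57.2989       229.1955       1,145.9776
  5        90.00        51.1826       255.9128       1,535.4769
  6        90.00        45.7191       274.3148       1,920.2033
  7     2,090.00       948.3695     6,638.5868      53,108.6947
  Σ                  1,318.9208     7,814.4643      59,071.7609
P = 1,318.9208; D_Mac = 5.92489 yrs; D_mod = 5.29245 yrs; C = 35.73658.
Duration effect: -5.29245 × (-0.0255) = +0.134957
Convexity effect: 0.5 × 35.73658 × (-0.0255)² = +0.0116189
ΔP/P ≈ +0.134957 + 0.0116189 = +0.146576 = +14.6576%.

+14.66%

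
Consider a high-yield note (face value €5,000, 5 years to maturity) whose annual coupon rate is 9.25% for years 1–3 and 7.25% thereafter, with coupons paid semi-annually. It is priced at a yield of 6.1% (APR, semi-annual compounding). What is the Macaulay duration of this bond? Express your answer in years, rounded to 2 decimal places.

Periodic yield y = 0.0305. Discount each cash flow and weight by its period:
  t   CF        PV=CF/(1+0.0305)^t    t·PV
  1       231.25       224.4056       224.4056
  2       231.25       217.7638       435.5277
  3       231.25       211.3186       633.9558
  4       231.25       205.0642       820.2566
  5       231.25       198.9948       994.9741
  6       231.25       193.1051     1,158.6307
  7       181.25       146.8730     1,028.1112
  8       181.25       142.5260     1,140.2079
  9       181.25       138.3076     1,244.7684
  10    5,181.25     3,836.6712    38,366.7124
  Σ                  5,515.0300    46,047.5504
Price P = Σ PV = 5,515.0300.
Macaulay duration = Σ(t·PV) / P = 46,047.5504 / 5,515.0300 = 8.34947 half-year periods.
In years: 8.34947 / 2 = 4.17473 years.

4.17 years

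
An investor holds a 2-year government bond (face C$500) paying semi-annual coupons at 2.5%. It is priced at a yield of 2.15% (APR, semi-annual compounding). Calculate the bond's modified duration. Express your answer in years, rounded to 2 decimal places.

Periodic yield y = 0.01075. First find Macaulay duration:
  t   CF        PV=CF/(1+0.01075)^t    t·PV
  1         6.25         6.1835         6.1835
  2         6.25         6.1178        12.2355
  3         6.25         6.0527        18.1581
  4       506.25       485.0539     1,940.2158
  Σ                    503.4079     1,976.7929
P = 503.4079; Macaulay duration = 1,976.7929 / 503.4079 = 3.92682 half-year periods = 1.96341 years.
Modified duration = D_Mac / (1 + y) = 1.96341 / 1.01075 = 1.94253 years.

1.94 years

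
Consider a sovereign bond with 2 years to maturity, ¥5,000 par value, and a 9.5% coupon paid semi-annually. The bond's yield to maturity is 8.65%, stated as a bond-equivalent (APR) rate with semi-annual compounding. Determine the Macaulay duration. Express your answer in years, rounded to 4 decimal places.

1.8691 years

Periodic yield y = 0.04325. Discount each cash flow and weight by its period:
  t   CF        PV=CF/(1+0.04325)^t    t·PV
  1       237.50       227.6540       227.6540
  2       237.50       218.2161       436.4322
  3       237.50       209.1695       627.5086
  4     5,237.50     4,421.5085    17,686.0339
  Σ                  5,076.5481    18,977.6287
Price P = Σ PV = 5,076.5481.
Macaulay duration = Σ(t·PV) / P = 18,977.6287 / 5,076.5481 = 3.73829 half-year periods.
In years: 3.73829 / 2 = 1.86915 years.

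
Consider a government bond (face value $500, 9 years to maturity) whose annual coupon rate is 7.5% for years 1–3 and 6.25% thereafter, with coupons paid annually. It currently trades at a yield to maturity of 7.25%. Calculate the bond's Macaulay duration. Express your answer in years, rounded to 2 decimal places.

Periodic yield y = 0.0725. Discount each cash flow and weight by its year:
  t   CF        PV=CF/(1+0.0725)^t    t·PV
  1        37.50        34.9650        34.9650
  2        37.50        32.6014        65.2029
  3        37.50        30.3976        91.1928
  4        31.25        23.6190        94.4759
  5        31.25        22.0223       110.1117
  6        31.25        20.5337       123.2019
  7        31.25        19.1456       134.0192
  8        31.25        17.8514       142.8110
  9       531.25       282.9588     2,546.6294
  Σ                    484.0948     3,342.6097
Price P = Σ PV = 484.0948.
Macaulay duration = Σ(t·PV) / P = 3,342.6097 / 484.0948 = 6.90487 years.

6.90 years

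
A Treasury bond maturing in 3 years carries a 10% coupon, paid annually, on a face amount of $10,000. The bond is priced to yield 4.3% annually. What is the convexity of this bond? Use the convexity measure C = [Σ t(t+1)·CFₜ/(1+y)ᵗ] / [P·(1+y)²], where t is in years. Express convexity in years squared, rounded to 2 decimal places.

With y = 0.043:
  t   CF        PV=CF/(1+0.043)^t    t·PV        t(t+1)·PV
  1     1,000.00       958.7728       958.7728       1,917.5455
  2     1,000.00       919.2452     1,838.4905       5,515.4714
  3    11,000.00     9,694.8202    29,084.4607     116,337.8426
  Σ                 11,572.8382    31,881.7239     123,770.8595
P = 11,572.8382.
Convexity = Σ t(t+1)·PV / [P·(1+y)²] = 123,770.8595 / (11,572.8382 × 1.087849) = 9.83128.

9.83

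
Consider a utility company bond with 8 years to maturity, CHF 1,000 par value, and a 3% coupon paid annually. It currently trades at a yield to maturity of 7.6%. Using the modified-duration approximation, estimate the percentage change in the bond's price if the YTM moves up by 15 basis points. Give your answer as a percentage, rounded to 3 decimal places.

Periodic yield y = 0.076. Modified duration first:
  t   CF        PV=CF/(1+0.076)^t    t·PV
  1        30.00        27.8810        27.8810
  2        30.00        25.9117        51.8235
  3        30.00        24.0816        72.2447
  4        30.00        22.3806        89.5225
  5        30.00        20.7998       103.9992
  6        30.00        19.3307       115.9842
  7        30.00        17.9653       125.7574
  8     1,030.00       573.2434     4,585.9471
  Σ                    731.5942     5,173.1595
P = 731.5942; D_Mac = 7.07108 yrs; D_mod = 7.07108/(1+0.076) = 6.57163 yrs.
ΔP/P ≈ -D_mod · Δy = -6.57163 × (+0.0015) = -0.009857 = -0.9857%.

-0.986%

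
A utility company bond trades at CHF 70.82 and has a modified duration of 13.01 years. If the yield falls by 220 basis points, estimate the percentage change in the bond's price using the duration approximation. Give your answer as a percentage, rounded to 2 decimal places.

Duration approximation: ΔP/P ≈ -D_mod · Δy = -13.01 × (-0.022) = +0.286220.
As a percentage: +28.6220%.

+28.62%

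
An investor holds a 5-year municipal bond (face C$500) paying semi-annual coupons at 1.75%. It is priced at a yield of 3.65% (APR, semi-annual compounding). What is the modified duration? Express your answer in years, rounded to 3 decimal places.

Periodic yield y = 0.01825. First find Macaulay duration:
  t   CF        PV=CF/(1+0.01825)^t    t·PV
  1        4.375         4.2966         4.2966
  2        4.375         4.2196         8.4392
  3        4.375         4.1440        12.4319
  4        4.375         4.0697        16.2787
  5        4.375         3.9967        19.9837
  6        4.375         3.9251        23.5506
  7        4.375         3.8548        26.9833
  8        4.375         3.7857        30.2854
  9        4.375         3.7178        33.4604
  10     504.375       420.9295     4,209.2950
  Σ                    456.9394     4,385.0047
P = 456.9394; Macaulay duration = 4,385.0047 / 456.9394 = 9.59647 half-year periods = 4.79823 years.
Modified duration = D_Mac / (1 + y) = 4.79823 / 1.01825 = 4.71224 years.

4.712 years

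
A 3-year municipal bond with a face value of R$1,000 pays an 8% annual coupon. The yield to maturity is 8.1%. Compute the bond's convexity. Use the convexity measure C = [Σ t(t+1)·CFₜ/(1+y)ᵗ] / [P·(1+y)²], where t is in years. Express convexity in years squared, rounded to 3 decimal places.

With y = 0.081:
  t   CF        PV=CF/(1+0.081)^t    t·PV        t(t+1)·PV
  1        80.00        74.0056        74.0056         148.0111
  2        80.00        68.4603       136.9205         410.7616
  3     1,080.00       854.9617     2,564.8852      10,259.5407
  Σ                    997.4275     2,775.8113      10,818.3134
P = 997.4275.
Convexity = Σ t(t+1)·PV / [P·(1+y)²] = 10,818.3134 / (997.4275 × 1.168561) = 9.28168.

9.282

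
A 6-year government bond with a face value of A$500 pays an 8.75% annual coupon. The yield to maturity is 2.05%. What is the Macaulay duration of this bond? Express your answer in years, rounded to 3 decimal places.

5.089 years

Periodic yield y = 0.0205. Discount each cash flow and weight by its year:
  t   CF        PV=CF/(1+0.0205)^t    t·PV
  1        43.75        42.8711        42.8711
  2        43.75        42.0099        84.0199
  3        43.75        41.1660       123.4981
  4        43.75        40.3391       161.3563
  5        43.75        39.5287       197.6437
  6       543.75       481.4168     2,888.5006
  Σ                    687.3317     3,497.8898
Price P = Σ PV = 687.3317.
Macaulay duration = Σ(t·PV) / P = 3,497.8898 / 687.3317 = 5.08909 years.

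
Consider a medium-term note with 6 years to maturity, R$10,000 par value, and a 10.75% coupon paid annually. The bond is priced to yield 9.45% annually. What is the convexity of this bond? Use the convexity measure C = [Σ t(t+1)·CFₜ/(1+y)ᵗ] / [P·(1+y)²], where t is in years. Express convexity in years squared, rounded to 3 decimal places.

With y = 0.0945:
  t   CF        PV=CF/(1+0.0945)^t    t·PV        t(t+1)·PV
  1     1,075.00       982.1836       982.1836       1,964.3673
  2     1,075.00       897.3811     1,794.7623       5,384.2868
  3     1,075.00       819.9005     2,459.7016       9,838.8063
  4     1,075.00       749.1097     2,996.4387      14,982.1933
  5     1,075.00       684.4309     3,422.1547      20,532.9282
  6    11,075.00     6,442.4216    38,654.5294     270,581.7055
  Σ                 10,575.4275    50,309.7702     323,284.2875
P = 10,575.4275.
Convexity = Σ t(t+1)·PV / [P·(1+y)²] = 323,284.2875 / (10,575.4275 × 1.197930) = 25.51850.

25.518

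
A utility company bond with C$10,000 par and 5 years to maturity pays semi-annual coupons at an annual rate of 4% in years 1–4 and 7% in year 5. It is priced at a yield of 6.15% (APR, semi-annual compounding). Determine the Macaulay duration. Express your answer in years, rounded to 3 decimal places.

4.560 years

Periodic yield y = 0.03075. Discount each cash flow and weight by its period:
  t   CF        PV=CF/(1+0.03075)^t    t·PV
  1       200.00       194.0335       194.0335
  2       200.00       188.2449       376.4899
  3       200.00       182.6291       547.8873
  4       200.00       177.1808       708.7231
  5       200.00       171.8950       859.4751
  6       200.00       166.7669     1,000.6016
  7       200.00       161.7918     1,132.5428
  8       200.00       156.9652     1,255.7212
  9       350.00       266.4943     2,398.4489
  10   10,350.00     7,645.5180    76,455.1800
  Σ                  9,311.5195    84,929.1033
Price P = Σ PV = 9,311.5195.
Macaulay duration = Σ(t·PV) / P = 84,929.1033 / 9,311.5195 = 9.12086 half-year periods.
In years: 9.12086 / 2 = 4.56043 years.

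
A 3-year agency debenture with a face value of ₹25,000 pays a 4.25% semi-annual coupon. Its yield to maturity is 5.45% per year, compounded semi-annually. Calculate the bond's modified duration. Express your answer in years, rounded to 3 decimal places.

2.770 years

Periodic yield y = 0.02725. First find Macaulay duration:
  t   CF        PV=CF/(1+0.02725)^t    t·PV
  1       531.25       517.1575       517.1575
  2       531.25       503.4388     1,006.8775
  3       531.25       490.0840     1,470.2519
  4       531.25       477.0834     1,908.3338
  5       531.25       464.4278     2,322.1389
  6    25,531.25    21,727.7712   130,366.6270
  Σ                 24,179.9626   137,591.3865
P = 24,179.9626; Macaulay duration = 137,591.3865 / 24,179.9626 = 5.69031 half-year periods = 2.84515 years.
Modified duration = D_Mac / (1 + y) = 2.84515 / 1.02725 = 2.76968 years.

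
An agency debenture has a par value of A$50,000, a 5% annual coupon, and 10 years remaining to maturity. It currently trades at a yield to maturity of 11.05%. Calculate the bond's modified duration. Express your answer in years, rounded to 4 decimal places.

Periodic yield y = 0.1105. First find Macaulay duration:
  t   CF        PV=CF/(1+0.1105)^t    t·PV
  1     2,500.00     2,251.2382     2,251.2382
  2     2,500.00     2,027.2293     4,054.4587
  3     2,500.00     1,825.5104     5,476.5313
  4     2,500.00     1,643.8635     6,575.4541
  5     2,500.00     1,480.2913     7,401.4566
  6     2,500.00     1,332.9953     7,997.9720
  7     2,500.00     1,200.3560     8,402.4920
  8     2,500.00     1,080.9149     8,647.3192
  9     2,500.00       973.3588     8,760.2289
  10   52,500.00    18,406.6042   184,066.0424
  Σ                 32,222.3620   243,633.1934
P = 32,222.3620; Macaulay duration = 243,633.1934 / 32,222.3620 = 7.56100 years.
Modified duration = D_Mac / (1 + y) = 7.56100 / 1.1105 = 6.80864 years.

6.8086 years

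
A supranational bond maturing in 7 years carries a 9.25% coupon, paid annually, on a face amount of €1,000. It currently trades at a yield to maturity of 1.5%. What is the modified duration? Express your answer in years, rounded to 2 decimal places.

Periodic yield y = 0.015. First find Macaulay duration:
  t   CF        PV=CF/(1+0.015)^t    t·PV
  1        92.50        91.1330        91.1330
  2        92.50        89.7862       179.5724
  3        92.50        88.4593       265.3780
  4        92.50        87.1520       348.6082
  5        92.50        85.8641       429.3204
  6        92.50        84.5952       507.5709
  7     1,092.50       984.3718     6,890.6024
  Σ                  1,511.3616     8,712.1853
P = 1,511.3616; Macaulay duration = 8,712.1853 / 1,511.3616 = 5.76446 years.
Modified duration = D_Mac / (1 + y) = 5.76446 / 1.015 = 5.67927 years.

5.68 years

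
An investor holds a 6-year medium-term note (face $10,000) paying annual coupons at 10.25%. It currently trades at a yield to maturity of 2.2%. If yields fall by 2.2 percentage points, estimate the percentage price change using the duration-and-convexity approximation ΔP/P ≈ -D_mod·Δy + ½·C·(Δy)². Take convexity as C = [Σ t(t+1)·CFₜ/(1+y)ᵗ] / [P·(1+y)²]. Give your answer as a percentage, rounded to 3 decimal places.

+11.498%

With y = 0.022:
  t   CF        PV=CF/(1+0.022)^t    t·PV        t(t+1)·PV
  1     1,025.00     1,002.9354     1,002.9354       2,005.8708
  2     1,025.00       981.3458     1,962.6916       5,888.0749
  3     1,025.00       960.2210     2,880.6629      11,522.6514
  4     1,025.00       939.5508     3,758.2033      18,791.0167
  5     1,025.00       919.3257     4,596.6283      27,579.7701
  6    11,025.00     9,675.4957    58,052.9741     406,370.8185
  Σ                 14,478.8744    72,254.0957     472,158.2024
P = 14,478.8744; D_Mac = 4.99031 yrs; D_mod = 4.88289 yrs; C = 31.22130.
Duration effect: -4.88289 × (-0.022) = +0.107424
Convexity effect: 0.5 × 31.22130 × (-0.022)² = +0.0075556
ΔP/P ≈ +0.107424 + 0.0075556 = +0.114979 = +11.4979%.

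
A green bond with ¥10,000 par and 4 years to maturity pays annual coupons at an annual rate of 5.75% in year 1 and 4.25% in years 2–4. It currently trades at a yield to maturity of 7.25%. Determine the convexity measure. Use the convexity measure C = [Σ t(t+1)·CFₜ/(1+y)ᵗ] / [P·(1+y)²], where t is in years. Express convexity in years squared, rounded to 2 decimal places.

15.71

With y = 0.0725:
  t   CF        PV=CF/(1+0.0725)^t    t·PV        t(t+1)·PV
  1       575.00       536.1305       536.1305       1,072.2611
  2       425.00       369.4829       738.9658       2,216.8973
  3       425.00       344.5062     1,033.5186       4,134.0743
  4    10,425.00     7,879.2859    31,517.1437     157,585.7184
  Σ                  9,129.4055    33,825.7586     165,008.9510
P = 9,129.4055.
Convexity = Σ t(t+1)·PV / [P·(1+y)²] = 165,008.9510 / (9,129.4055 × 1.150256) = 15.71341.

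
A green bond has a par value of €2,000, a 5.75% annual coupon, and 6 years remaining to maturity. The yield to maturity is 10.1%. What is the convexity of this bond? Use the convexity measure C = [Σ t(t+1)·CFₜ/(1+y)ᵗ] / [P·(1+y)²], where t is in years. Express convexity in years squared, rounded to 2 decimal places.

28.16

With y = 0.101:
  t   CF        PV=CF/(1+0.101)^t    t·PV        t(t+1)·PV
  1       115.00       104.4505       104.4505         208.9010
  2       115.00        94.8688       189.7375         569.2125
  3       115.00        86.1660       258.4980       1,033.9919
  4       115.00        78.2616       313.0463       1,565.2314
  5       115.00        71.0823       355.4113       2,132.4679
  6     2,115.00     1,187.3711     7,124.2263      49,869.5843
  Σ                  1,622.2001     8,345.3699      55,379.3891
P = 1,622.2001.
Convexity = Σ t(t+1)·PV / [P·(1+y)²] = 55,379.3891 / (1,622.2001 × 1.212201) = 28.16236.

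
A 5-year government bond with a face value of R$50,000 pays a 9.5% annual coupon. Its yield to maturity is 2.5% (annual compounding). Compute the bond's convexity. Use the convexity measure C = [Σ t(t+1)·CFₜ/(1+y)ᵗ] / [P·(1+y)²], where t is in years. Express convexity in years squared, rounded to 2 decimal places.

23.37

With y = 0.025:
  t   CF        PV=CF/(1+0.025)^t    t·PV        t(t+1)·PV
  1     4,750.00     4,634.1463     4,634.1463       9,268.2927
  2     4,750.00     4,521.1184     9,042.2368      27,126.7103
  3     4,750.00     4,410.8472    13,232.5416      52,930.1664
  4     4,750.00     4,303.2656    17,213.0623      86,065.3113
  5    54,750.00    48,391.0222   241,955.1112   1,451,730.6674
  Σ                 66,260.3997   286,077.0982   1,627,121.1481
P = 66,260.3997.
Convexity = Σ t(t+1)·PV / [P·(1+y)²] = 1,627,121.1481 / (66,260.3997 × 1.050625) = 23.37320.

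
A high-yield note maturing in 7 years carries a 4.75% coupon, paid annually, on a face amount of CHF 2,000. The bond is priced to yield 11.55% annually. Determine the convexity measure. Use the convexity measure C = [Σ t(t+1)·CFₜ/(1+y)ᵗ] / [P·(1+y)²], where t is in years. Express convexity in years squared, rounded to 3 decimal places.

35.763

With y = 0.1155:
  t   CF        PV=CF/(1+0.1155)^t    t·PV        t(t+1)·PV
  1        95.00        85.1636        85.1636         170.3272
  2        95.00        76.3457       152.6914         458.0741
  3        95.00        68.4408       205.3223         821.2892
  4        95.00        61.3543       245.4174       1,227.0869
  5        95.00        55.0017       275.0083       1,650.0496
  6        95.00        49.3067       295.8404       2,070.8825
  7     2,095.00       974.7584     6,823.3091      54,586.4727
  Σ                  1,370.3712     8,082.7523      60,984.1821
P = 1,370.3712.
Convexity = Σ t(t+1)·PV / [P·(1+y)²] = 60,984.1821 / (1,370.3712 × 1.244340) = 35.76348.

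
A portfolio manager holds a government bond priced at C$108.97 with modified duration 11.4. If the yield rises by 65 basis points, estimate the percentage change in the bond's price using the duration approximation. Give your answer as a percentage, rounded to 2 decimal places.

-7.41%

Duration approximation: ΔP/P ≈ -D_mod · Δy = -11.4 × (+0.0065) = -0.074100.
As a percentage: -7.4100%.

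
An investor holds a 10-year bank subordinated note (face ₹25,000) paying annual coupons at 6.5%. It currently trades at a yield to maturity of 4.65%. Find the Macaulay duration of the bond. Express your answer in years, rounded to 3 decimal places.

7.827 years

Periodic yield y = 0.0465. Discount each cash flow and weight by its year:
  t   CF        PV=CF/(1+0.0465)^t    t·PV
  1     1,625.00     1,552.7950     1,552.7950
  2     1,625.00     1,483.7984     2,967.5968
  3     1,625.00     1,417.8676     4,253.6027
  4     1,625.00     1,354.8663     5,419.4651
  5     1,625.00     1,294.6644     6,473.3219
  6     1,625.00     1,237.1375     7,422.8250
  7     1,625.00     1,182.1667     8,275.1672
  8     1,625.00     1,129.6385     9,037.1084
  9     1,625.00     1,079.4444     9,714.9995
  10   26,625.00    16,900.4119   169,004.1191
  Σ                 28,632.7907   224,121.0007
Price P = Σ PV = 28,632.7907.
Macaulay duration = Σ(t·PV) / P = 224,121.0007 / 28,632.7907 = 7.82742 years.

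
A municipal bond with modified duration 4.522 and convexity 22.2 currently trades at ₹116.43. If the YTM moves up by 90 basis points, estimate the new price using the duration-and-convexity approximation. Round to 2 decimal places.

₹111.80

Duration effect: -D_mod·Δy = -4.522 × (+0.009) = -0.040698
Convexity effect: ½·C·(Δy)² = 0.5 × 22.2 × (0.009)² = +0.0008991
ΔP/P ≈ -0.040698 + 0.0008991 = -0.0397989
New price ≈ 116.43 × (1 - 0.0397989) = 111.796214073.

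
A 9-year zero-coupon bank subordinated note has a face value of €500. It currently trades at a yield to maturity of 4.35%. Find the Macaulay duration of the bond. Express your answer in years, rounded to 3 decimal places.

9.000 years

A zero-coupon bond has a single cash flow at maturity, so its Macaulay duration equals its maturity: 9 years.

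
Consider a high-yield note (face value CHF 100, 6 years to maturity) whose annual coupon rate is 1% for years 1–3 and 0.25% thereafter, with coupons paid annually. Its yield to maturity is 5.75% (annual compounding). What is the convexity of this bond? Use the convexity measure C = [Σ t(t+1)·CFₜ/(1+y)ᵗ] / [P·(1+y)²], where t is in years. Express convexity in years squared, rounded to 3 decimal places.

36.336

With y = 0.0575:
  t   CF        PV=CF/(1+0.0575)^t    t·PV        t(t+1)·PV
  1         1.00         0.9456         0.9456           1.8913
  2         1.00         0.8942         1.7884           5.3653
  3         1.00         0.8456         2.5368          10.1471
  4         0.25         0.1999         0.7996           3.9981
  5         0.25         0.1890         0.9452           5.6710
  6       100.25        71.6807       430.0841       3,010.5886
  Σ                     74.7550       437.0997       3,037.6612
P = 74.7550.
Convexity = Σ t(t+1)·PV / [P·(1+y)²] = 3,037.6612 / (74.7550 × 1.118306) = 36.33608.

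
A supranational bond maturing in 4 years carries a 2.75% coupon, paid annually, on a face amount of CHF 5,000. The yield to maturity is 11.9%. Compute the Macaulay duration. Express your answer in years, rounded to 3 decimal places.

Periodic yield y = 0.119. Discount each cash flow and weight by its year:
  t   CF        PV=CF/(1+0.119)^t    t·PV
  1       137.50       122.8776       122.8776
  2       137.50       109.8102       219.6203
  3       137.50        98.1324       294.3972
  4     5,137.50     3,276.6608    13,106.6433
  Σ                  3,607.4810    13,743.5384
Price P = Σ PV = 3,607.4810.
Macaulay duration = Σ(t·PV) / P = 13,743.5384 / 3,607.4810 = 3.80973 years.

3.810 years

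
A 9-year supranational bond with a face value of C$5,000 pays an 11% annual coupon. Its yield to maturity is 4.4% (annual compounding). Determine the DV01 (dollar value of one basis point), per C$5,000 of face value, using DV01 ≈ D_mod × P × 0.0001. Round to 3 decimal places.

Periodic yield y = 0.044.
  t   CF        PV=CF/(1+0.044)^t    t·PV
  1       550.00       526.8199       526.8199
  2       550.00       504.6168     1,009.2336
  3       550.00       483.3494     1,450.0482
  4       550.00       462.9784     1,851.9135
  5       550.00       443.4659     2,217.3293
  6       550.00       424.7757     2,548.6544
  7       550.00       406.8733     2,848.1131
  8       550.00       389.7254     3,117.8031
  9     5,550.00     3,766.9382    33,902.4438
  Σ                  7,409.5430    49,472.3590
P = 7,409.5430; D_Mac = 6.67684 yrs; D_mod = 6.39544 yrs.
DV01 ≈ 6.39544 × 7,409.5430 × 0.0001 = 4.738732.

C$4.739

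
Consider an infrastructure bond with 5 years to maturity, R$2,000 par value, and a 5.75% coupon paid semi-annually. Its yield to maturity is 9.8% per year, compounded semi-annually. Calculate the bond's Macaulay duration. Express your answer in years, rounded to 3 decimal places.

4.352 years

Periodic yield y = 0.049. Discount each cash flow and weight by its period:
  t   CF        PV=CF/(1+0.049)^t    t·PV
  1        57.50        54.8141        54.8141
  2        57.50        52.2537       104.5074
  3        57.50        49.8128       149.4385
  4        57.50        47.4860       189.9441
  5        57.50        45.2679       226.3395
  6        57.50        43.1534       258.9203
  7        57.50        41.1376       287.9635
  8        57.50        39.2161       313.7285
  9        57.50        37.3842       336.4581
  10    2,057.50     1,275.2195    12,752.1955
  Σ                  1,685.7454    14,674.3096
Price P = Σ PV = 1,685.7454.
Macaulay duration = Σ(t·PV) / P = 14,674.3096 / 1,685.7454 = 8.70494 half-year periods.
In years: 8.70494 / 2 = 4.35247 years.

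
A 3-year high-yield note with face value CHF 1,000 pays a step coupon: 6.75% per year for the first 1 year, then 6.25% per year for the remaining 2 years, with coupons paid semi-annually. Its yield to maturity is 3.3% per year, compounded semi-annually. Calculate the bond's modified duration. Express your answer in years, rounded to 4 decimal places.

2.7374 years

Periodic yield y = 0.0165. First find Macaulay duration:
  t   CF        PV=CF/(1+0.0165)^t    t·PV
  1        33.75        33.2022        33.2022
  2        33.75        32.6632        65.3264
  3        31.25        29.7528        89.2584
  4        31.25        29.2698       117.0794
  5        31.25        28.7947       143.9737
  6     1,031.25       934.8021     5,608.8124
  Σ                  1,088.4848     6,057.6525
P = 1,088.4848; Macaulay duration = 6,057.6525 / 1,088.4848 = 5.56522 half-year periods = 2.78261 years.
Modified duration = D_Mac / (1 + y) = 2.78261 / 1.0165 = 2.73744 years.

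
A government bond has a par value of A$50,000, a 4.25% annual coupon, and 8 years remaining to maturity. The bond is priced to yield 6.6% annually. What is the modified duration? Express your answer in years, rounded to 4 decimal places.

Periodic yield y = 0.066. First find Macaulay duration:
  t   CF        PV=CF/(1+0.066)^t    t·PV
  1     2,125.00     1,993.4334     1,993.4334
  2     2,125.00     1,870.0126     3,740.0251
  3     2,125.00     1,754.2332     5,262.6995
  4     2,125.00     1,645.6221     6,582.4885
  5     2,125.00     1,543.7356     7,718.6778
  6     2,125.00     1,448.1572     8,688.9432
  7     2,125.00     1,358.4964     9,509.4750
  8    52,125.00    31,259.9609   250,079.6872
  Σ                 42,873.6513   293,575.4297
P = 42,873.6513; Macaulay duration = 293,575.4297 / 42,873.6513 = 6.84746 years.
Modified duration = D_Mac / (1 + y) = 6.84746 / 1.066 = 6.42350 years.

6.4235 years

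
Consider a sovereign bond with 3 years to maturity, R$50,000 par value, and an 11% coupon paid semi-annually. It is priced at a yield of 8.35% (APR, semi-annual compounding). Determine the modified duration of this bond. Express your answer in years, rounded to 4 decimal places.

Periodic yield y = 0.04175. First find Macaulay duration:
  t   CF        PV=CF/(1+0.04175)^t    t·PV
  1     2,750.00     2,639.7888     2,639.7888
  2     2,750.00     2,533.9945     5,067.9891
  3     2,750.00     2,432.4402     7,297.3205
  4     2,750.00     2,334.9558     9,339.8231
  5     2,750.00     2,241.3782    11,206.8911
  6    52,750.00    41,270.6595   247,623.9572
  Σ                 53,453.2170   283,175.7698
P = 53,453.2170; Macaulay duration = 283,175.7698 / 53,453.2170 = 5.29764 half-year periods = 2.64882 years.
Modified duration = D_Mac / (1 + y) = 2.64882 / 1.04175 = 2.54266 years.

2.5427 years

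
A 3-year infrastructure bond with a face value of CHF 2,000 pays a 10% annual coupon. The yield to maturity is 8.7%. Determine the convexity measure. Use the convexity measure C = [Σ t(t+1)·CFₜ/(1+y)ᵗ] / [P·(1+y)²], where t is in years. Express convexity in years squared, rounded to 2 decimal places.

8.99

With y = 0.087:
  t   CF        PV=CF/(1+0.087)^t    t·PV        t(t+1)·PV
  1       200.00       183.9926       183.9926         367.9853
  2       200.00       169.2665       338.5329       1,015.5988
  3     2,200.00     1,712.9080     5,138.7241      20,554.8965
  Σ                  2,066.1671     5,661.2497      21,938.4805
P = 2,066.1671.
Convexity = Σ t(t+1)·PV / [P·(1+y)²] = 21,938.4805 / (2,066.1671 × 1.181569) = 8.98632.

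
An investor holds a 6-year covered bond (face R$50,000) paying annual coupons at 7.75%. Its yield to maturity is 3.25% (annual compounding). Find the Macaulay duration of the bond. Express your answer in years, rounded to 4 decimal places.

5.1305 years

Periodic yield y = 0.0325. Discount each cash flow and weight by its year:
  t   CF        PV=CF/(1+0.0325)^t    t·PV
  1     3,875.00     3,753.0266     3,753.0266
  2     3,875.00     3,634.8926     7,269.7852
  3     3,875.00     3,520.4771    10,561.4314
  4     3,875.00     3,409.6631    13,638.6523
  5     3,875.00     3,302.3371    16,511.6856
  6    53,875.00    44,467.9308   266,807.5848
  Σ                 62,088.3274   318,542.1659
Price P = Σ PV = 62,088.3274.
Macaulay duration = Σ(t·PV) / P = 318,542.1659 / 62,088.3274 = 5.13047 years.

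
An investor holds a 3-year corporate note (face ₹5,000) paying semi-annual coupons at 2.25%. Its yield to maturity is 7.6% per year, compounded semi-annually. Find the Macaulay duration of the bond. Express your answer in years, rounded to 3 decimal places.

2.910 years

Periodic yield y = 0.038. Discount each cash flow and weight by its period:
  t   CF        PV=CF/(1+0.038)^t    t·PV
  1        56.25        54.1908        54.1908
  2        56.25        52.2069       104.4138
  3        56.25        50.2957       150.8870
  4        56.25        48.4544       193.8176
  5        56.25        46.6805       233.4026
  6     5,056.25     4,042.4478    24,254.6866
  Σ                  4,294.2760    24,991.3983
Price P = Σ PV = 4,294.2760.
Macaulay duration = Σ(t·PV) / P = 24,991.3983 / 4,294.2760 = 5.81970 half-year periods.
In years: 5.81970 / 2 = 2.90985 years.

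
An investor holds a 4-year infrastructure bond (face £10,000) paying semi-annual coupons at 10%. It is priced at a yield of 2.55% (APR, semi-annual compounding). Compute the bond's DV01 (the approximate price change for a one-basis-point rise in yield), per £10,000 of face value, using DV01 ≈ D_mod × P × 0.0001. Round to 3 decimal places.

Periodic yield y = 0.01275.
  t   CF        PV=CF/(1+0.01275)^t    t·PV
  1       500.00       493.7053       493.7053
  2       500.00       487.4898       974.9795
  3       500.00       481.3525     1,444.0576
  4       500.00       475.2925     1,901.1702
  5       500.00       469.3089     2,346.5443
  6       500.00       463.4005     2,780.4030
  7       500.00       457.5665     3,202.9657
  8    10,500.00     9,487.9259    75,903.4072
  Σ                 12,816.0418    89,047.2326
P = 12,816.0418; D_Mac = 6.94811 half-year periods = 3.47405 yrs; D_mod = 3.43032 yrs.
DV01 ≈ 3.43032 × 12,816.0418 × 0.0001 = 4.396309.

£4.396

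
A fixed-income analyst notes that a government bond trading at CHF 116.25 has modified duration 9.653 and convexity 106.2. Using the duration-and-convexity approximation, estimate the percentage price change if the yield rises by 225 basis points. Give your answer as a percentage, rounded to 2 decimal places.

Duration effect: -D_mod·Δy = -9.653 × (+0.0225) = -0.2171925
Convexity effect: ½·C·(Δy)² = 0.5 × 106.2 × (0.0225)² = +0.026881875
ΔP/P ≈ -0.2171925 + 0.026881875 = -0.190310625
= -19.0310625%.

-19.03%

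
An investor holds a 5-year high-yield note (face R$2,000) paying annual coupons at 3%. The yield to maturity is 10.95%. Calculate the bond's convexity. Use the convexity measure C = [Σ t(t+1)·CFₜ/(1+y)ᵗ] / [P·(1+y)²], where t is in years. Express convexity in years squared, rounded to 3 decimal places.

22.143

With y = 0.1095:
  t   CF        PV=CF/(1+0.1095)^t    t·PV        t(t+1)·PV
  1        60.00        54.0784        54.0784         108.1568
  2        60.00        48.7412        97.4825         292.4475
  3        60.00        43.9308       131.7925         527.1699
  4        60.00        39.5952       158.3806         791.9031
  5     2,060.00     1,225.2669     6,126.3343      36,758.0058
  Σ                  1,411.6125     6,568.0683      38,477.6831
P = 1,411.6125.
Convexity = Σ t(t+1)·PV / [P·(1+y)²] = 38,477.6831 / (1,411.6125 × 1.230990) = 22.14312.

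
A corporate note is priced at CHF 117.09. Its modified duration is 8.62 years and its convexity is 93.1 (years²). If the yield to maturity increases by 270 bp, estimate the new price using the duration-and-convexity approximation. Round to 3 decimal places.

CHF 93.812

Duration effect: -D_mod·Δy = -8.62 × (+0.027) = -0.232740
Convexity effect: ½·C·(Δy)² = 0.5 × 93.1 × (0.027)² = +0.03393495
ΔP/P ≈ -0.232740 + 0.03393495 = -0.19880505
New price ≈ 117.09 × (1 - 0.19880505) = 93.8119166955.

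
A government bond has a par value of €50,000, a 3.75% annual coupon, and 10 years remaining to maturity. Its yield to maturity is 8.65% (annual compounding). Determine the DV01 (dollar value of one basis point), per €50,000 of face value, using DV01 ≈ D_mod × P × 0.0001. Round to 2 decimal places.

€25.50

Periodic yield y = 0.0865.
  t   CF        PV=CF/(1+0.0865)^t    t·PV
  1     1,875.00     1,725.7248     1,725.7248
  2     1,875.00     1,588.3339     3,176.6678
  3     1,875.00     1,461.8812     4,385.6436
  4     1,875.00     1,345.4958     5,381.9832
  5     1,875.00     1,238.3763     6,191.8813
  6     1,875.00     1,139.7849     6,838.7092
  7     1,875.00     1,049.0427     7,343.2988
  8     1,875.00       965.5248     7,724.1983
  9     1,875.00       888.6560     7,997.9043
  10   51,875.00    22,628.7624   226,287.6244
  Σ                 34,031.5828   277,053.6358
P = 34,031.5828; D_Mac = 8.14107 yrs; D_mod = 7.49294 yrs.
DV01 ≈ 7.49294 × 34,031.5828 × 0.0001 = 25.499644.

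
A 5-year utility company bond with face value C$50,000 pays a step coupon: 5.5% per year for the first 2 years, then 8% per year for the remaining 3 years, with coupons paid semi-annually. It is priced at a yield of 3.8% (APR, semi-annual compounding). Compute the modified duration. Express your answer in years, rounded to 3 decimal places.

4.339 years

Periodic yield y = 0.019. First find Macaulay duration:
  t   CF        PV=CF/(1+0.019)^t    t·PV
  1     1,375.00     1,349.3621     1,349.3621
  2     1,375.00     1,324.2023     2,648.4046
  3     1,375.00     1,299.5116     3,898.5347
  4     1,375.00     1,275.2812     5,101.1249
  5     2,000.00     1,820.3675     9,101.8376
  6     2,000.00     1,786.4254    10,718.5526
  7     2,000.00     1,753.1162    12,271.8135
  8     2,000.00     1,720.4281    13,763.4247
  9     2,000.00     1,688.3494    15,195.1450
  10   52,000.00    43,078.5923   430,785.9234
  Σ                 57,095.6362   504,834.1229
P = 57,095.6362; Macaulay duration = 504,834.1229 / 57,095.6362 = 8.84190 half-year periods = 4.42095 years.
Modified duration = D_Mac / (1 + y) = 4.42095 / 1.019 = 4.33852 years.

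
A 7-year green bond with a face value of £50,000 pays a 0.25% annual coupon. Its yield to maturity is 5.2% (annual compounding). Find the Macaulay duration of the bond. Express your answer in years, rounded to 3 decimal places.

6.936 years

Periodic yield y = 0.052. Discount each cash flow and weight by its year:
  t   CF        PV=CF/(1+0.052)^t    t·PV
  1       125.00       118.8213       118.8213
  2       125.00       112.9480       225.8960
  3       125.00       107.3650       322.0950
  4       125.00       102.0580       408.2320
  5       125.00        97.0133       485.0665
  6       125.00        92.2180       553.3078
  7    50,125.00    35,151.5279   246,060.6953
  Σ                 35,781.9515   248,174.1140
Price P = Σ PV = 35,781.9515.
Macaulay duration = Σ(t·PV) / P = 248,174.1140 / 35,781.9515 = 6.93573 years.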